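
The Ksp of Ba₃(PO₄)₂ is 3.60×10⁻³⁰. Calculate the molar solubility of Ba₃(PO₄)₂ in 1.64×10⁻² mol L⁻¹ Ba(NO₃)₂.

Ba₃(PO₄)₂(s) ⇌ 3 Ba²⁺(aq) + 2 PO₄³⁻(aq)
Ba²⁺ is already present at 1.64×10⁻² mol L⁻¹. If s mol/L of Ba₃(PO₄)₂ dissolves, [PO₄³⁻] = 2s while [Ba²⁺] ≈ 1.64×10⁻² mol L⁻¹.
Ksp = [Ba²⁺]^3[PO₄³⁻]^2 = (1.64×10⁻²)^3(2s)^2
(2s)^2 = 3.60×10⁻³⁰ / (1.64×10⁻²)^3 = 8.16×10⁻²⁵
s = 4.52×10⁻¹³ mol L⁻¹

4.52×10⁻¹³ M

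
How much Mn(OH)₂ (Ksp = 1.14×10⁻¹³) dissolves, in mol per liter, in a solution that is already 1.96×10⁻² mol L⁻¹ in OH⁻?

Mn(OH)₂(s) ⇌ Mn²⁺(aq) + 2 OH⁻(aq)
The solution already contains OH⁻ at 1.96×10⁻² mol L⁻¹. Let s be the molar solubility of Mn(OH)₂.
[OH⁻] ≈ 1.96×10⁻² mol L⁻¹ (common ion dominates); [Mn²⁺] = s.
Ksp = [Mn²⁺][OH⁻]^2 = s(1.96×10⁻²)^2
s = 1.14×10⁻¹³ / (1.96×10⁻²)^2 = 2.97×10⁻¹⁰
s = 2.97×10⁻¹⁰ mol L⁻¹

2.97×10⁻¹⁰ M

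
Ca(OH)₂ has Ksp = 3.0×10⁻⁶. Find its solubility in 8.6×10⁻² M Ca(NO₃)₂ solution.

Ca(OH)₂(s) ⇌ Ca²⁺(aq) + 2 OH⁻(aq)
With Ca²⁺ already at 8.6×10⁻² M and s small, take [Ca²⁺] ≈ 8.6×10⁻² M and [OH⁻] = 2s.
Ksp = [Ca²⁺][OH⁻]^2 = (8.6×10⁻²)(2s)^2
(2s)^2 = 3.0×10⁻⁶ / (8.6×10⁻²) = 3.5×10⁻⁵
s = 3.0×10⁻³ M

3.0×10⁻³ M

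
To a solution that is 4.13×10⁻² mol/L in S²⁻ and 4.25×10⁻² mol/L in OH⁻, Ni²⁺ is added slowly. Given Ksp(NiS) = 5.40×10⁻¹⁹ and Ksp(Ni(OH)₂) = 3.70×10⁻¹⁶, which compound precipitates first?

The threshold for precipitation is Q = Ksp.
For NiS: [Ni²⁺] = (Ksp/[S²⁻]) = 1.31×10⁻¹⁷ mol/L
For Ni(OH)₂: [Ni²⁺] = (Ksp/[OH⁻]^2) = 2.05×10⁻¹³ mol/L
NiS requires the lower [Ni²⁺], so it precipitates first.

NiS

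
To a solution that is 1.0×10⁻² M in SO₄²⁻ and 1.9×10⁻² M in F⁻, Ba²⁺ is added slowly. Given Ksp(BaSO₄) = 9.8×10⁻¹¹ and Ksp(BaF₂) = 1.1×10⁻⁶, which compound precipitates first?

A salt starts to precipitate once the ion product Q reaches its Ksp.
For BaSO₄: [Ba²⁺] = (Ksp/[SO₄²⁻]) = 9.8×10⁻⁹ M
For BaF₂: [Ba²⁺] = (Ksp/[F⁻]^2) = 3.0×10⁻³ M
BaSO₄ requires the lower [Ba²⁺], so it precipitates first.

BaSO₄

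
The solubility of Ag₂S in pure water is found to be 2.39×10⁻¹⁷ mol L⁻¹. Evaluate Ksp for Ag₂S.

Ksp = 5.46×10⁻⁵⁰

Ag₂S(s) ⇌ 2 Ag⁺(aq) + S²⁻(aq)
Let s be the molar solubility. Then [Ag⁺] = 2s and [S²⁻] = s.
Ksp = [Ag⁺]^2[S²⁻] = (2s)^2 · s = 4s^3
Ksp = 4 × (2.39×10⁻¹⁷)^3 = 5.46×10⁻⁵⁰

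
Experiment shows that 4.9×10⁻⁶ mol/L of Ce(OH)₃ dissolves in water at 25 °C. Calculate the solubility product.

Ce(OH)₃(s) ⇌ Ce³⁺(aq) + 3 OH⁻(aq)
If s mol/L of Ce(OH)₃ dissolves, [Ce³⁺] = s and [OH⁻] = 3s.
Ksp = [Ce³⁺][OH⁻]^3 = s · (3s)^3 = 27s^4
Ksp = 27 × (4.9×10⁻⁶)^4 = 1.6×10⁻²⁰

Ksp = 1.6×10⁻²⁰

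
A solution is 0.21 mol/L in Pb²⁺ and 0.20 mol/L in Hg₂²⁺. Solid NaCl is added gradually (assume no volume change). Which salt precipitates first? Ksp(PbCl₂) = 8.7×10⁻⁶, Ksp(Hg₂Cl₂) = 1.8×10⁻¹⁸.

Hg₂Cl₂

Each salt precipitates once Q = Ksp for that salt.
For PbCl₂: [Cl⁻] = (Ksp/[Pb²⁺])^(1/2) = 6.4×10⁻³ mol/L
For Hg₂Cl₂: [Cl⁻] = (Ksp/[Hg₂²⁺])^(1/2) = 3.0×10⁻⁹ mol/L
Since Hg₂Cl₂ needs less Cl⁻ to reach saturation, it precipitates first.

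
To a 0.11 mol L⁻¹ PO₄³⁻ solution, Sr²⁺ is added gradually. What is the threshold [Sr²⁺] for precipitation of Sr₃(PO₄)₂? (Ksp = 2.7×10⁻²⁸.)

Each salt precipitates once Q = Ksp for that salt.
Sr₃(PO₄)₂(s) ⇌ 3 Sr²⁺(aq) + 2 PO₄³⁻(aq)
Ksp = [Sr²⁺]^3[PO₄³⁻]^2 = [Sr²⁺]^3(0.11)^2
[Sr²⁺]^3 = 2.7×10⁻²⁸ / (0.11)^2 = 2.2×10⁻²⁶
[Sr²⁺] = 2.8×10⁻⁹ mol L⁻¹

2.8×10⁻⁹ M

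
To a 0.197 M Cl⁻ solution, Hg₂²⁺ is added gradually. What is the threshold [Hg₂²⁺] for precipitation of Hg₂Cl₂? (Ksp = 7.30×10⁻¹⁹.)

1.88×10⁻¹⁷ M

A salt starts to precipitate once the ion product Q reaches its Ksp.
Hg₂Cl₂(s) ⇌ Hg₂²⁺(aq) + 2 Cl⁻(aq)
Ksp = [Hg₂²⁺][Cl⁻]^2 = [Hg₂²⁺](0.197)^2
[Hg₂²⁺] = 7.30×10⁻¹⁹ / (0.197)^2 = 1.88×10⁻¹⁷
[Hg₂²⁺] = 1.88×10⁻¹⁷ M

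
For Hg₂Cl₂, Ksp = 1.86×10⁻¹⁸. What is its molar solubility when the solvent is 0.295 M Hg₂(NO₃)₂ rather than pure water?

Hg₂Cl₂(s) ⇌ Hg₂²⁺(aq) + 2 Cl⁻(aq)
With Hg₂²⁺ already at 0.295 M and s small, take [Hg₂²⁺] ≈ 0.295 M and [Cl⁻] = 2s.
Ksp = [Hg₂²⁺][Cl⁻]^2 = (0.295)(2s)^2
(2s)^2 = 1.86×10⁻¹⁸ / (0.295) = 6.31×10⁻¹⁸
s = 1.26×10⁻⁹ M

1.26×10⁻⁹ M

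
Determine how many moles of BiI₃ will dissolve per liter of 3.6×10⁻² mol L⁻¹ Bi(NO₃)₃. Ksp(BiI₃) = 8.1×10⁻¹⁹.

BiI₃(s) ⇌ Bi³⁺(aq) + 3 I⁻(aq)
With Bi³⁺ already at 3.6×10⁻² mol L⁻¹ and s small, take [Bi³⁺] ≈ 3.6×10⁻² mol L⁻¹ and [I⁻] = 3s.
Ksp = [Bi³⁺][I⁻]^3 = (3.6×10⁻²)(3s)^3
(3s)^3 = 8.1×10⁻¹⁹ / (3.6×10⁻²) = 2.3×10⁻¹⁷
s = 9.4×10⁻⁷ mol L⁻¹

9.4×10⁻⁷ M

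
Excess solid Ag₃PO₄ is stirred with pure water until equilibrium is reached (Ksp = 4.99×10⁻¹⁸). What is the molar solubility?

2.07×10⁻⁵ M

Ag₃PO₄(s) ⇌ 3 Ag⁺(aq) + PO₄³⁻(aq)
Call the molar solubility s, so that [Ag⁺] = 3s and [PO₄³⁻] = s.
Ksp = [Ag⁺]^3[PO₄³⁻] = (3s)^3 · s = 27s^4
27s^4 = 4.99×10⁻¹⁸  ⇒  s^4 = 1.85×10⁻¹⁹
s = (1.85×10⁻¹⁹)^(1/4) = 2.07×10⁻⁵ M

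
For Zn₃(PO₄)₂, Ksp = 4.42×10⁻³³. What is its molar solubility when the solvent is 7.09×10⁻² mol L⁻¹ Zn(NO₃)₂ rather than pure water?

Zn₃(PO₄)₂(s) ⇌ 3 Zn²⁺(aq) + 2 PO₄³⁻(aq)
The solution already contains Zn²⁺ at 7.09×10⁻² mol L⁻¹. Let s be the molar solubility of Zn₃(PO₄)₂.
[Zn²⁺] ≈ 7.09×10⁻² mol L⁻¹ (common ion dominates); [PO₄³⁻] = 2s.
Ksp = [Zn²⁺]^3[PO₄³⁻]^2 = (7.09×10⁻²)^3(2s)^2
(2s)^2 = 4.42×10⁻³³ / (7.09×10⁻²)^3 = 1.24×10⁻²⁹
s = 1.76×10⁻¹⁵ mol L⁻¹

1.76×10⁻¹⁵ M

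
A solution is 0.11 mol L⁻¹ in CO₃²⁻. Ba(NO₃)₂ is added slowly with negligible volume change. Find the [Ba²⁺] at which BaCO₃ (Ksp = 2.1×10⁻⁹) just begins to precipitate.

The threshold for precipitation is Q = Ksp.
BaCO₃(s) ⇌ Ba²⁺(aq) + CO₃²⁻(aq)
Ksp = [Ba²⁺][CO₃²⁻] = [Ba²⁺](0.11)
[Ba²⁺] = 2.1×10⁻⁹ / (0.11) = 1.9×10⁻⁸
[Ba²⁺] = 1.9×10⁻⁸ mol L⁻¹

1.9×10⁻⁸ M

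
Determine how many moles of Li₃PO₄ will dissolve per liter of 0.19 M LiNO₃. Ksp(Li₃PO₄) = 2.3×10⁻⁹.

3.4×10⁻⁷ M

Li₃PO₄(s) ⇌ 3 Li⁺(aq) + PO₄³⁻(aq)
Li⁺ is already present at 0.19 M. If s mol/L of Li₃PO₄ dissolves, [PO₄³⁻] = s while [Li⁺] ≈ 0.19 M.
Ksp = [Li⁺]^3[PO₄³⁻] = (0.19)^3s
s = 2.3×10⁻⁹ / (0.19)^3 = 3.4×10⁻⁷
s = 3.4×10⁻⁷ M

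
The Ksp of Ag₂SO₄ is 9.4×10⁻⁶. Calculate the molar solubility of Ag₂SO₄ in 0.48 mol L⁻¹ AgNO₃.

4.1×10⁻⁵ M

Ag₂SO₄(s) ⇌ 2 Ag⁺(aq) + SO₄²⁻(aq)
Ag⁺ is already present at 0.48 mol L⁻¹. If s mol/L of Ag₂SO₄ dissolves, [SO₄²⁻] = s while [Ag⁺] ≈ 0.48 mol L⁻¹.
Ksp = [Ag⁺]^2[SO₄²⁻] = (0.48)^2s
s = 9.4×10⁻⁶ / (0.48)^2 = 4.1×10⁻⁵
s = 4.1×10⁻⁵ mol L⁻¹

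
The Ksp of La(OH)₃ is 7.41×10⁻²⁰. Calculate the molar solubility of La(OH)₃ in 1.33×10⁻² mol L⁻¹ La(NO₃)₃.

5.91×10⁻⁷ M

La(OH)₃(s) ⇌ La³⁺(aq) + 3 OH⁻(aq)
Let s be the solubility of La(OH)₃ here. The common ion gives [La³⁺] ≈ 1.33×10⁻² mol L⁻¹, and [OH⁻] = 3s.
Ksp = [La³⁺][OH⁻]^3 = (1.33×10⁻²)(3s)^3
(3s)^3 = 7.41×10⁻²⁰ / (1.33×10⁻²) = 5.57×10⁻¹⁸
s = 5.91×10⁻⁷ mol L⁻¹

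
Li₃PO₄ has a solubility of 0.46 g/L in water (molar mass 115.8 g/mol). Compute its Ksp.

Convert to molarity: s = 0.46 / 115.8 = 3.972×10⁻³ mol/L
Li₃PO₄(s) ⇌ 3 Li⁺(aq) + PO₄³⁻(aq)
With molar solubility s: [Li⁺] = 3s, [PO₄³⁻] = s.
Ksp = [Li⁺]^3[PO₄³⁻] = (3s)^3 · s = 27s^4
Ksp = 27 × (3.972×10⁻³)^4 = 6.7×10⁻⁹

Ksp = 6.7×10⁻⁹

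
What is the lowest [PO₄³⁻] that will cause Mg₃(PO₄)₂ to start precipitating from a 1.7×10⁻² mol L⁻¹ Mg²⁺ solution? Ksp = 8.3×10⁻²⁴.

1.3×10⁻⁹ M

The threshold for precipitation is Q = Ksp.
Mg₃(PO₄)₂(s) ⇌ 3 Mg²⁺(aq) + 2 PO₄³⁻(aq)
Ksp = [Mg²⁺]^3[PO₄³⁻]^2 = [PO₄³⁻]^2(1.7×10⁻²)^3
[PO₄³⁻]^2 = 8.3×10⁻²⁴ / (1.7×10⁻²)^3 = 1.7×10⁻¹⁸
[PO₄³⁻] = 1.3×10⁻⁹ mol L⁻¹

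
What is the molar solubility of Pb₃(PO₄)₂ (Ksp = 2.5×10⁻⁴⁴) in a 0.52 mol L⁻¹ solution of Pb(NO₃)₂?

Pb₃(PO₄)₂(s) ⇌ 3 Pb²⁺(aq) + 2 PO₄³⁻(aq)
With Pb²⁺ already at 0.52 mol L⁻¹ and s small, take [Pb²⁺] ≈ 0.52 mol L⁻¹ and [PO₄³⁻] = 2s.
Ksp = [Pb²⁺]^3[PO₄³⁻]^2 = (0.52)^3(2s)^2
(2s)^2 = 2.5×10⁻⁴⁴ / (0.52)^3 = 1.8×10⁻⁴³
s = 2.1×10⁻²² mol L⁻¹

2.1×10⁻²² M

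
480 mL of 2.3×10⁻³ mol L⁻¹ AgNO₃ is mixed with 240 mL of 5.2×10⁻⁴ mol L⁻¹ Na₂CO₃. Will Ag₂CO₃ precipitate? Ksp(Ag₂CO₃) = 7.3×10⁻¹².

After mixing, V = 480 mL + 240 mL = 720 mL.
[Ag⁺] = (2.3×10⁻³)(480)/720 = 1.5×10⁻³ mol L⁻¹
[CO₃²⁻] = (5.2×10⁻⁴)(240)/720 = 1.7×10⁻⁴ mol L⁻¹
Q = [Ag⁺]^2[CO₃²⁻] = 4.1×10⁻¹⁰
Because Q > Ksp (4.1×10⁻¹⁰ vs 7.3×10⁻¹²), a precipitate of Ag₂CO₃ forms.

Yes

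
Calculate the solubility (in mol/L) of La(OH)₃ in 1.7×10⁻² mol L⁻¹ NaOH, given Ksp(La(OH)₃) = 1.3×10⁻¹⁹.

La(OH)₃(s) ⇌ La³⁺(aq) + 3 OH⁻(aq)
OH⁻ is already present at 1.7×10⁻² mol L⁻¹. If s mol/L of La(OH)₃ dissolves, [La³⁺] = s while [OH⁻] ≈ 1.7×10⁻² mol L⁻¹.
Ksp = [La³⁺][OH⁻]^3 = s(1.7×10⁻²)^3
s = 1.3×10⁻¹⁹ / (1.7×10⁻²)^3 = 2.6×10⁻¹⁴
s = 2.6×10⁻¹⁴ mol L⁻¹

2.6×10⁻¹⁴ M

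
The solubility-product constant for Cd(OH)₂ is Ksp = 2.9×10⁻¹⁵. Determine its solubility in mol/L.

Cd(OH)₂(s) ⇌ Cd²⁺(aq) + 2 OH⁻(aq)
If s mol/L of Cd(OH)₂ dissolves, [Cd²⁺] = s and [OH⁻] = 2s.
Ksp = [Cd²⁺][OH⁻]^2 = s · (2s)^2 = 4s^3
4s^3 = 2.9×10⁻¹⁵  ⇒  s^3 = 7.3×10⁻¹⁶
s = 9.0×10⁻⁶ M

9.0×10⁻⁶ M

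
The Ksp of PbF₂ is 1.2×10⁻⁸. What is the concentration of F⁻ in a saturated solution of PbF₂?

2.9×10⁻³ M

PbF₂(s) ⇌ Pb²⁺(aq) + 2 F⁻(aq)
Let s be the molar solubility. Then [Pb²⁺] = s and [F⁻] = 2s.
Ksp = [Pb²⁺][F⁻]^2 = s · (2s)^2 = 4s^3 = 1.2×10⁻⁸
s = 1.4×10⁻³ mol L⁻¹
[F⁻] = 2s = 2.9×10⁻³ mol L⁻¹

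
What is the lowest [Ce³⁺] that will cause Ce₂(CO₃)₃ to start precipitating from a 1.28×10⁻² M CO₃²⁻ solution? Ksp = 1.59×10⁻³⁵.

Each salt precipitates once Q = Ksp for that salt.
Ce₂(CO₃)₃(s) ⇌ 2 Ce³⁺(aq) + 3 CO₃²⁻(aq)
Ksp = [Ce³⁺]^2[CO₃²⁻]^3 = [Ce³⁺]^2(1.28×10⁻²)^3
[Ce³⁺]^2 = 1.59×10⁻³⁵ / (1.28×10⁻²)^3 = 7.58×10⁻³⁰
[Ce³⁺] = 2.75×10⁻¹⁵ M

2.75×10⁻¹⁵ M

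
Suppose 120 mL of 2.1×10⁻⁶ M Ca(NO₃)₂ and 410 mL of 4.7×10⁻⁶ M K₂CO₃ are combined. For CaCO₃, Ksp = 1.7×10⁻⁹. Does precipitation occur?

No

Total volume after mixing = 120 + 410 = 530 mL.
[Ca²⁺] = (2.1×10⁻⁶)(120)/530 = 4.8×10⁻⁷ M
[CO₃²⁻] = (4.7×10⁻⁶)(410)/530 = 3.6×10⁻⁶ M
Q = [Ca²⁺][CO₃²⁻] = 1.7×10⁻¹²
Q = 1.7×10⁻¹² < Ksp = 1.7×10⁻⁹, so the solution is unsaturated and no precipitate forms.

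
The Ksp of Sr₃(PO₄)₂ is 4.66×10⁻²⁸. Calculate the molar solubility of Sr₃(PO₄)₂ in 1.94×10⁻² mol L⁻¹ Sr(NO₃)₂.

3.99×10⁻¹² M

Sr₃(PO₄)₂(s) ⇌ 3 Sr²⁺(aq) + 2 PO₄³⁻(aq)
The solution already contains Sr²⁺ at 1.94×10⁻² mol L⁻¹. Let s be the molar solubility of Sr₃(PO₄)₂.
[Sr²⁺] ≈ 1.94×10⁻² mol L⁻¹ (common ion dominates); [PO₄³⁻] = 2s.
Ksp = [Sr²⁺]^3[PO₄³⁻]^2 = (1.94×10⁻²)^3(2s)^2
(2s)^2 = 4.66×10⁻²⁸ / (1.94×10⁻²)^3 = 6.38×10⁻²³
s = 3.99×10⁻¹² mol L⁻¹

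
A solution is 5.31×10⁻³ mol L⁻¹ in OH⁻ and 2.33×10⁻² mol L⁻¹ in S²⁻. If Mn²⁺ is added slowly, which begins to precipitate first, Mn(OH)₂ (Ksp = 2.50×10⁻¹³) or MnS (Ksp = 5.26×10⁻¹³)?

MnS

Precipitation begins when Q = Ksp.
For Mn(OH)₂: [Mn²⁺] = (Ksp/[OH⁻]^2) = 8.87×10⁻⁹ mol L⁻¹
For MnS: [Mn²⁺] = (Ksp/[S²⁻]) = 2.26×10⁻¹¹ mol L⁻¹
The smaller threshold [Mn²⁺] is reached first, so MnS precipitates first.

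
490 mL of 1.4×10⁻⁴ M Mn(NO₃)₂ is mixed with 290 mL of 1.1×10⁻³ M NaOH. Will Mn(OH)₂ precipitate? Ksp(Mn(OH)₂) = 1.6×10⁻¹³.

The combined volume is 780 mL.
[Mn²⁺] = (1.4×10⁻⁴)(490)/780 = 8.8×10⁻⁵ M
[OH⁻] = (1.1×10⁻³)(290)/780 = 4.1×10⁻⁴ M
Q = [Mn²⁺][OH⁻]^2 = 1.5×10⁻¹¹
Q = 1.5×10⁻¹¹ > Ksp = 1.6×10⁻¹³, so the solution is supersaturated and Mn(OH)₂ precipitates.

Yes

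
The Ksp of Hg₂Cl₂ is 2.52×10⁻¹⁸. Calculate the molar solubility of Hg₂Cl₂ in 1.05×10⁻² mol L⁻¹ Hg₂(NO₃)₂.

Hg₂Cl₂(s) ⇌ Hg₂²⁺(aq) + 2 Cl⁻(aq)
Hg₂²⁺ is already present at 1.05×10⁻² mol L⁻¹. If s mol/L of Hg₂Cl₂ dissolves, [Cl⁻] = 2s while [Hg₂²⁺] ≈ 1.05×10⁻² mol L⁻¹.
Ksp = [Hg₂²⁺][Cl⁻]^2 = (1.05×10⁻²)(2s)^2
(2s)^2 = 2.52×10⁻¹⁸ / (1.05×10⁻²) = 2.40×10⁻¹⁶
s = 7.75×10⁻⁹ mol L⁻¹

7.75×10⁻⁹ M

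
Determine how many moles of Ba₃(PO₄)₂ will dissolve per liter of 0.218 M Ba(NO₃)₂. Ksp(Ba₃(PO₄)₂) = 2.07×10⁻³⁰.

7.07×10⁻¹⁵ M

Ba₃(PO₄)₂(s) ⇌ 3 Ba²⁺(aq) + 2 PO₄³⁻(aq)
Ba²⁺ is already present at 0.218 M. If s mol/L of Ba₃(PO₄)₂ dissolves, [PO₄³⁻] = 2s while [Ba²⁺] ≈ 0.218 M.
Ksp = [Ba²⁺]^3[PO₄³⁻]^2 = (0.218)^3(2s)^2
(2s)^2 = 2.07×10⁻³⁰ / (0.218)^3 = 2.00×10⁻²⁸
s = 7.07×10⁻¹⁵ M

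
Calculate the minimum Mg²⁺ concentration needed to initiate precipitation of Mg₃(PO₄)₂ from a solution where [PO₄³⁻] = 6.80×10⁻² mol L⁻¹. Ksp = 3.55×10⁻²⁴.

9.16×10⁻⁸ M

A salt starts to precipitate once the ion product Q reaches its Ksp.
Mg₃(PO₄)₂(s) ⇌ 3 Mg²⁺(aq) + 2 PO₄³⁻(aq)
Ksp = [Mg²⁺]^3[PO₄³⁻]^2 = [Mg²⁺]^3(6.80×10⁻²)^2
[Mg²⁺]^3 = 3.55×10⁻²⁴ / (6.80×10⁻²)^2 = 7.68×10⁻²²
[Mg²⁺] = 9.16×10⁻⁸ mol L⁻¹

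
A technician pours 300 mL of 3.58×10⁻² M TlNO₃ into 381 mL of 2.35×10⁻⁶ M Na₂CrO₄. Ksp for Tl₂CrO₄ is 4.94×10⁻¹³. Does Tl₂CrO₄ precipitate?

Yes

Total volume after mixing = 300 + 381 = 681 mL.
[Tl⁺] = (3.58×10⁻²)(300)/681 = 1.58×10⁻² M
[CrO₄²⁻] = (2.35×10⁻⁶)(381)/681 = 1.31×10⁻⁶ M
Q = [Tl⁺]^2[CrO₄²⁻] = 3.27×10⁻¹⁰
Since Q (3.27×10⁻¹⁰) exceeds Ksp (4.94×10⁻¹³), Tl₂CrO₄ will precipitate.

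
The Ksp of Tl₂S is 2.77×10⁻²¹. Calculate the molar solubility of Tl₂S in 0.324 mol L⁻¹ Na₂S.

4.62×10⁻¹¹ M

Tl₂S(s) ⇌ 2 Tl⁺(aq) + S²⁻(aq)
Let s be the solubility of Tl₂S here. The common ion gives [S²⁻] ≈ 0.324 mol L⁻¹, and [Tl⁺] = 2s.
Ksp = [Tl⁺]^2[S²⁻] = (2s)^2(0.324)
(2s)^2 = 2.77×10⁻²¹ / (0.324) = 8.55×10⁻²¹
s = 4.62×10⁻¹¹ mol L⁻¹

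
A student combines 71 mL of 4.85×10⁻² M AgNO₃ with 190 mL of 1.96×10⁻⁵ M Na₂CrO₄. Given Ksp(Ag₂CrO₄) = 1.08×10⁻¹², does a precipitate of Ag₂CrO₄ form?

Yes

After mixing, V = 71 mL + 190 mL = 261 mL.
[Ag⁺] = (4.85×10⁻²)(71)/261 = 1.32×10⁻² M
[CrO₄²⁻] = (1.96×10⁻⁵)(190)/261 = 1.43×10⁻⁵ M
Q = [Ag⁺]^2[CrO₄²⁻] = 2.48×10⁻⁹
Since Q (2.48×10⁻⁹) exceeds Ksp (1.08×10⁻¹²), Ag₂CrO₄ will precipitate.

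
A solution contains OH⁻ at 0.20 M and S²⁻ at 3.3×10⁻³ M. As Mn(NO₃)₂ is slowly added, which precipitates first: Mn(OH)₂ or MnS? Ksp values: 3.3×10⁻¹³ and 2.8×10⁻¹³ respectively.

Mn(OH)₂

The threshold for precipitation is Q = Ksp.
For Mn(OH)₂: [Mn²⁺] = (Ksp/[OH⁻]^2) = 8.3×10⁻¹² M
For MnS: [Mn²⁺] = (Ksp/[S²⁻]) = 8.5×10⁻¹¹ M
Since Mn(OH)₂ needs less Mn²⁺ to reach saturation, it precipitates first.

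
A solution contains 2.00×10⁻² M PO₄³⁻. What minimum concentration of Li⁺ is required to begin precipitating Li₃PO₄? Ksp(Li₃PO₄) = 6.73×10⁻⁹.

6.96×10⁻³ M

A salt starts to precipitate once the ion product Q reaches its Ksp.
Li₃PO₄(s) ⇌ 3 Li⁺(aq) + PO₄³⁻(aq)
Ksp = [Li⁺]^3[PO₄³⁻] = [Li⁺]^3(2.00×10⁻²)
[Li⁺]^3 = 6.73×10⁻⁹ / (2.00×10⁻²) = 3.37×10⁻⁷
[Li⁺] = 6.96×10⁻³ M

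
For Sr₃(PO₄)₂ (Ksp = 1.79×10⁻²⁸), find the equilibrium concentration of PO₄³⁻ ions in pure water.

2.21×10⁻⁶ M

Sr₃(PO₄)₂(s) ⇌ 3 Sr²⁺(aq) + 2 PO₄³⁻(aq)
With molar solubility s: [Sr²⁺] = 3s, [PO₄³⁻] = 2s.
Ksp = [Sr²⁺]^3[PO₄³⁻]^2 = (3s)^3 · (2s)^2 = 108s^5 = 1.79×10⁻²⁸
s = 1.11×10⁻⁶ mol/L
[PO₄³⁻] = 2s = 2.21×10⁻⁶ mol/L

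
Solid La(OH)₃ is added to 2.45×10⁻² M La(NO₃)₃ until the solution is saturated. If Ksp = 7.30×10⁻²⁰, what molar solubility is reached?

4.80×10⁻⁷ M

La(OH)₃(s) ⇌ La³⁺(aq) + 3 OH⁻(aq)
La³⁺ is already present at 2.45×10⁻² M. If s mol/L of La(OH)₃ dissolves, [OH⁻] = 3s while [La³⁺] ≈ 2.45×10⁻² M.
Ksp = [La³⁺][OH⁻]^3 = (2.45×10⁻²)(3s)^3
(3s)^3 = 7.30×10⁻²⁰ / (2.45×10⁻²) = 2.98×10⁻¹⁸
s = 4.80×10⁻⁷ M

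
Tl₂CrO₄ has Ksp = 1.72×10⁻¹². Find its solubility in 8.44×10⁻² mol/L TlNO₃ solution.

2.41×10⁻¹⁰ M

Tl₂CrO₄(s) ⇌ 2 Tl⁺(aq) + CrO₄²⁻(aq)
Let s be the solubility of Tl₂CrO₄ here. The common ion gives [Tl⁺] ≈ 8.44×10⁻² mol/L, and [CrO₄²⁻] = s.
Ksp = [Tl⁺]^2[CrO₄²⁻] = (8.44×10⁻²)^2s
s = 1.72×10⁻¹² / (8.44×10⁻²)^2 = 2.41×10⁻¹⁰
s = 2.41×10⁻¹⁰ mol/L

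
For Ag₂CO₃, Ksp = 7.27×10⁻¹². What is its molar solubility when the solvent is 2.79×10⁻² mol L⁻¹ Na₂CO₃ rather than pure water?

Ag₂CO₃(s) ⇌ 2 Ag⁺(aq) + CO₃²⁻(aq)
CO₃²⁻ is already present at 2.79×10⁻² mol L⁻¹. If s mol/L of Ag₂CO₃ dissolves, [Ag⁺] = 2s while [CO₃²⁻] ≈ 2.79×10⁻² mol L⁻¹.
Ksp = [Ag⁺]^2[CO₃²⁻] = (2s)^2(2.79×10⁻²)
(2s)^2 = 7.27×10⁻¹² / (2.79×10⁻²) = 2.61×10⁻¹⁰
s = 8.07×10⁻⁶ mol L⁻¹

8.07×10⁻⁶ M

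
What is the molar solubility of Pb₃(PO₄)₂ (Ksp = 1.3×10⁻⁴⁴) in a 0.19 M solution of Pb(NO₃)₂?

Pb₃(PO₄)₂(s) ⇌ 3 Pb²⁺(aq) + 2 PO₄³⁻(aq)
The solution already contains Pb²⁺ at 0.19 M. Let s be the molar solubility of Pb₃(PO₄)₂.
[Pb²⁺] ≈ 0.19 M (common ion dominates); [PO₄³⁻] = 2s.
Ksp = [Pb²⁺]^3[PO₄³⁻]^2 = (0.19)^3(2s)^2
(2s)^2 = 1.3×10⁻⁴⁴ / (0.19)^3 = 1.9×10⁻⁴²
s = 6.9×10⁻²² M

6.9×10⁻²² M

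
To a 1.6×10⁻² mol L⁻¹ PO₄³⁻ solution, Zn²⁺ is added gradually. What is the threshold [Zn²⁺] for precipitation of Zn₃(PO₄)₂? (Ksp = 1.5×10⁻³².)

3.9×10⁻¹⁰ M

The threshold for precipitation is Q = Ksp.
Zn₃(PO₄)₂(s) ⇌ 3 Zn²⁺(aq) + 2 PO₄³⁻(aq)
Ksp = [Zn²⁺]^3[PO₄³⁻]^2 = [Zn²⁺]^3(1.6×10⁻²)^2
[Zn²⁺]^3 = 1.5×10⁻³² / (1.6×10⁻²)^2 = 5.9×10⁻²⁹
[Zn²⁺] = 3.9×10⁻¹⁰ mol L⁻¹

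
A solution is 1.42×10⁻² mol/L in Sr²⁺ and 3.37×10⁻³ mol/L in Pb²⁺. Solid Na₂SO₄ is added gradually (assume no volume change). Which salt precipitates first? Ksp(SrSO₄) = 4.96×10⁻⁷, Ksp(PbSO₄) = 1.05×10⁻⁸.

Each salt precipitates once Q = Ksp for that salt.
For SrSO₄: [SO₄²⁻] = (Ksp/[Sr²⁺]) = 3.49×10⁻⁵ mol/L
For PbSO₄: [SO₄²⁻] = (Ksp/[Pb²⁺]) = 3.12×10⁻⁶ mol/L
Since PbSO₄ needs less SO₄²⁻ to reach saturation, it precipitates first.

PbSO₄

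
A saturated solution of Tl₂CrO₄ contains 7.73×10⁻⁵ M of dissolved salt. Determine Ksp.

Ksp = 1.85×10⁻¹²

Tl₂CrO₄(s) ⇌ 2 Tl⁺(aq) + CrO₄²⁻(aq)
Let s be the molar solubility. Then [Tl⁺] = 2s and [CrO₄²⁻] = s.
Ksp = [Tl⁺]^2[CrO₄²⁻] = (2s)^2 · s = 4s^3
Ksp = 4 × (7.73×10⁻⁵)^3 = 1.85×10⁻¹²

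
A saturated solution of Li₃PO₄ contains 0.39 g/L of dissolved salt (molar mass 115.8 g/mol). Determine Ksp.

Ksp = 3.5×10⁻⁹

Molar solubility s = (0.39 g/L) / (115.8 g/mol) = 3.368×10⁻³ mol/L
Li₃PO₄(s) ⇌ 3 Li⁺(aq) + PO₄³⁻(aq)
Let s be the molar solubility. Then [Li⁺] = 3s and [PO₄³⁻] = s.
Ksp = [Li⁺]^3[PO₄³⁻] = (3s)^3 · s = 27s^4
Ksp = 27 × (3.368×10⁻³)^4 = 3.5×10⁻⁹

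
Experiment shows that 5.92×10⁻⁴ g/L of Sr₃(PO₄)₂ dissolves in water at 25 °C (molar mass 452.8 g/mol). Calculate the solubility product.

Convert to molarity: s = 5.92×10⁻⁴ / 452.8 = 1.3074×10⁻⁶ mol/L
Sr₃(PO₄)₂(s) ⇌ 3 Sr²⁺(aq) + 2 PO₄³⁻(aq)
If s mol/L of Sr₃(PO₄)₂ dissolves, [Sr²⁺] = 3s and [PO₄³⁻] = 2s.
Ksp = [Sr²⁺]^3[PO₄³⁻]^2 = (3s)^3 · (2s)^2 = 108s^5
Ksp = 108 × (1.3074×10⁻⁶)^5 = 4.13×10⁻²⁸

Ksp = 4.13×10⁻²⁸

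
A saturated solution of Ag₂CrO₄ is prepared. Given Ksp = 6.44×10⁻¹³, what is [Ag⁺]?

1.09×10⁻⁴ M

Ag₂CrO₄(s) ⇌ 2 Ag⁺(aq) + CrO₄²⁻(aq)
If s mol/L of Ag₂CrO₄ dissolves, [Ag⁺] = 2s and [CrO₄²⁻] = s.
Ksp = [Ag⁺]^2[CrO₄²⁻] = (2s)^2 · s = 4s^3 = 6.44×10⁻¹³
s = 5.44×10⁻⁵ mol L⁻¹
[Ag⁺] = 2s = 1.09×10⁻⁴ mol L⁻¹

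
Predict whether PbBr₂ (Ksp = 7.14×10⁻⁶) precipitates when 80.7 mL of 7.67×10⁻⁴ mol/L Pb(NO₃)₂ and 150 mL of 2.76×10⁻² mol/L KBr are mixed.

No

The combined volume is 230.7 mL.
[Pb²⁺] = (7.67×10⁻⁴)(80.7)/230.7 = 2.68×10⁻⁴ mol/L
[Br⁻] = (2.76×10⁻²)(150)/230.7 = 1.79×10⁻² mol/L
Q = [Pb²⁺][Br⁻]^2 = 8.64×10⁻⁸
Q < Ksp (8.64×10⁻⁸ vs 7.14×10⁻⁶); the solution remains unsaturated and no precipitate forms.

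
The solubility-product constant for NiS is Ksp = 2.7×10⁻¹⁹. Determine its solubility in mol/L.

NiS(s) ⇌ Ni²⁺(aq) + S²⁻(aq)
If s mol/L of NiS dissolves, [Ni²⁺] = s and [S²⁻] = s.
Ksp = [Ni²⁺][S²⁻] = s · s = s^2
s^2 = 2.7×10⁻¹⁹
s = (2.7×10⁻¹⁹)^(1/2) = 5.2×10⁻¹⁰ M

5.2×10⁻¹⁰ M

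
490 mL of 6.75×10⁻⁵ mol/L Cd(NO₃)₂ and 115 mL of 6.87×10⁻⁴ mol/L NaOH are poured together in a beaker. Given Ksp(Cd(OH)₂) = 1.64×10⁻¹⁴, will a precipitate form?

The combined volume is 605 mL.
[Cd²⁺] = (6.75×10⁻⁵)(490)/605 = 5.47×10⁻⁵ mol/L
[OH⁻] = (6.87×10⁻⁴)(115)/605 = 1.31×10⁻⁴ mol/L
Q = [Cd²⁺][OH⁻]^2 = 9.32×10⁻¹³
Since Q (9.32×10⁻¹³) exceeds Ksp (1.64×10⁻¹⁴), Cd(OH)₂ will precipitate.

Yes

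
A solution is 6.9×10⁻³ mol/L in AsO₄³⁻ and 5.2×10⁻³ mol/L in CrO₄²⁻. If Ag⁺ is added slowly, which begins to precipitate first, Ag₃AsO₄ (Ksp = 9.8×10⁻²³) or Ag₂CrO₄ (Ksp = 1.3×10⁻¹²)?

Ag₃AsO₄

A salt starts to precipitate once the ion product Q reaches its Ksp.
For Ag₃AsO₄: [Ag⁺] = (Ksp/[AsO₄³⁻])^(1/3) = 2.4×10⁻⁷ mol/L
For Ag₂CrO₄: [Ag⁺] = (Ksp/[CrO₄²⁻])^(1/2) = 1.6×10⁻⁵ mol/L
Ag₃AsO₄ requires the lower [Ag⁺], so it precipitates first.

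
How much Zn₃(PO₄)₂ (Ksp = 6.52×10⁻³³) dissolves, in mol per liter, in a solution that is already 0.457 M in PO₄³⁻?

1.05×10⁻¹¹ M

Zn₃(PO₄)₂(s) ⇌ 3 Zn²⁺(aq) + 2 PO₄³⁻(aq)
The solution already contains PO₄³⁻ at 0.457 M. Let s be the molar solubility of Zn₃(PO₄)₂.
[PO₄³⁻] ≈ 0.457 M (common ion dominates); [Zn²⁺] = 3s.
Ksp = [Zn²⁺]^3[PO₄³⁻]^2 = (3s)^3(0.457)^2
(3s)^3 = 6.52×10⁻³³ / (0.457)^2 = 3.12×10⁻³²
s = 1.05×10⁻¹¹ M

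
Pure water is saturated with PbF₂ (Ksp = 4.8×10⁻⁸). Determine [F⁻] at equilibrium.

PbF₂(s) ⇌ Pb²⁺(aq) + 2 F⁻(aq)
With molar solubility s: [Pb²⁺] = s, [F⁻] = 2s.
Ksp = [Pb²⁺][F⁻]^2 = s · (2s)^2 = 4s^3 = 4.8×10⁻⁸
s = 2.3×10⁻³ M
[F⁻] = 2s = 4.6×10⁻³ M

4.6×10⁻³ M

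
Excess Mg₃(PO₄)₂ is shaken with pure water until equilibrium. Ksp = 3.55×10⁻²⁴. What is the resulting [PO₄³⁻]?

Mg₃(PO₄)₂(s) ⇌ 3 Mg²⁺(aq) + 2 PO₄³⁻(aq)
For each mole of Mg₃(PO₄)₂ that dissolves per liter, [Mg²⁺] = 3s and [PO₄³⁻] = 2s; let s denote this solubility.
Ksp = [Mg²⁺]^3[PO₄³⁻]^2 = (3s)^3 · (2s)^2 = 108s^5 = 3.55×10⁻²⁴
s = 8.00×10⁻⁶ M
[PO₄³⁻] = 2s = 1.60×10⁻⁵ M

1.60×10⁻⁵ M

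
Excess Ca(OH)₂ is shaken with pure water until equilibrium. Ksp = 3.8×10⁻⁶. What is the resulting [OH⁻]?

2.0×10⁻² M

Ca(OH)₂(s) ⇌ Ca²⁺(aq) + 2 OH⁻(aq)
Let s be the molar solubility. Then [Ca²⁺] = s and [OH⁻] = 2s.
Ksp = [Ca²⁺][OH⁻]^2 = s · (2s)^2 = 4s^3 = 3.8×10⁻⁶
s = 9.8×10⁻³ mol/L
[OH⁻] = 2s = 2.0×10⁻² mol/L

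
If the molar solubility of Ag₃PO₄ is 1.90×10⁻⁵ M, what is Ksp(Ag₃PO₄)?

Ksp = 3.52×10⁻¹⁸

Ag₃PO₄(s) ⇌ 3 Ag⁺(aq) + PO₄³⁻(aq)
For each mole of Ag₃PO₄ that dissolves per liter, [Ag⁺] = 3s and [PO₄³⁻] = s; let s denote this solubility.
Ksp = [Ag⁺]^3[PO₄³⁻] = (3s)^3 · s = 27s^4
Ksp = 27 × (1.90×10⁻⁵)^4 = 3.52×10⁻¹⁸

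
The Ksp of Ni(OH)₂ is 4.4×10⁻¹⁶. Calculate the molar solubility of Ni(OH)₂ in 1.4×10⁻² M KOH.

2.2×10⁻¹² M

Ni(OH)₂(s) ⇌ Ni²⁺(aq) + 2 OH⁻(aq)
With OH⁻ already at 1.4×10⁻² M and s small, take [OH⁻] ≈ 1.4×10⁻² M and [Ni²⁺] = s.
Ksp = [Ni²⁺][OH⁻]^2 = s(1.4×10⁻²)^2
s = 4.4×10⁻¹⁶ / (1.4×10⁻²)^2 = 2.2×10⁻¹²
s = 2.2×10⁻¹² M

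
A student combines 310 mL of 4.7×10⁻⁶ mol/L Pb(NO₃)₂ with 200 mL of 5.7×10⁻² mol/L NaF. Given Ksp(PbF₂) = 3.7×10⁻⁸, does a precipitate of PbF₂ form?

Total volume after mixing = 310 + 200 = 510 mL.
[Pb²⁺] = (4.7×10⁻⁶)(310)/510 = 2.9×10⁻⁶ mol/L
[F⁻] = (5.7×10⁻²)(200)/510 = 2.2×10⁻² mol/L
Q = [Pb²⁺][F⁻]^2 = 1.4×10⁻⁹
Since Q (1.4×10⁻⁹) is less than Ksp (3.7×10⁻⁸), no PbF₂ precipitates.

No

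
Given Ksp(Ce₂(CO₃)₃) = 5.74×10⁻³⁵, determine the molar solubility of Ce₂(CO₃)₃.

Ce₂(CO₃)₃(s) ⇌ 2 Ce³⁺(aq) + 3 CO₃²⁻(aq)
Call the molar solubility s, so that [Ce³⁺] = 2s and [CO₃²⁻] = 3s.
Ksp = [Ce³⁺]^2[CO₃²⁻]^3 = (2s)^2 · (3s)^3 = 108s^5
108s^5 = 5.74×10⁻³⁵  ⇒  s^5 = 5.31×10⁻³⁷
s = 5.56×10⁻⁸ mol/L

5.56×10⁻⁸ M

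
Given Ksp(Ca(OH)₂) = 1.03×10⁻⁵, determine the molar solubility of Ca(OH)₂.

1.37×10⁻² M

Ca(OH)₂(s) ⇌ Ca²⁺(aq) + 2 OH⁻(aq)
If s mol/L of Ca(OH)₂ dissolves, [Ca²⁺] = s and [OH⁻] = 2s.
Ksp = [Ca²⁺][OH⁻]^2 = s · (2s)^2 = 4s^3
4s^3 = 1.03×10⁻⁵  ⇒  s^3 = 2.58×10⁻⁶
Taking the 3rd root, s = 1.37×10⁻² mol L⁻¹.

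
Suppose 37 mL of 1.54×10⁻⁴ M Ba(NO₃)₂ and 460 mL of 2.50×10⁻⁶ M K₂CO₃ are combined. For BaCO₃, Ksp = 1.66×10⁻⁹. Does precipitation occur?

Total volume after mixing = 37 + 460 = 497 mL.
[Ba²⁺] = (1.54×10⁻⁴)(37)/497 = 1.15×10⁻⁵ M
[CO₃²⁻] = (2.50×10⁻⁶)(460)/497 = 2.31×10⁻⁶ M
Q = [Ba²⁺][CO₃²⁻] = 2.65×10⁻¹¹
Since Q (2.65×10⁻¹¹) is less than Ksp (1.66×10⁻⁹), no BaCO₃ precipitates.

No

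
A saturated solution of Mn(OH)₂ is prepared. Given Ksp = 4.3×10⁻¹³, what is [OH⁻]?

Mn(OH)₂(s) ⇌ Mn²⁺(aq) + 2 OH⁻(aq)
Call the molar solubility s, so that [Mn²⁺] = s and [OH⁻] = 2s.
Ksp = [Mn²⁺][OH⁻]^2 = s · (2s)^2 = 4s^3 = 4.3×10⁻¹³
s = 4.8×10⁻⁵ mol/L
[OH⁻] = 2s = 9.5×10⁻⁵ mol/L

9.5×10⁻⁵ M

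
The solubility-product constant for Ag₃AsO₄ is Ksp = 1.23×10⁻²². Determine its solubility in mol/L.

Ag₃AsO₄(s) ⇌ 3 Ag⁺(aq) + AsO₄³⁻(aq)
For each mole of Ag₃AsO₄ that dissolves per liter, [Ag⁺] = 3s and [AsO₄³⁻] = s; let s denote this solubility.
Ksp = [Ag⁺]^3[AsO₄³⁻] = (3s)^3 · s = 27s^4
27s^4 = 1.23×10⁻²²  ⇒  s^4 = 4.56×10⁻²⁴
s = (4.56×10⁻²⁴)^(1/4) = 1.46×10⁻⁶ M

1.46×10⁻⁶ M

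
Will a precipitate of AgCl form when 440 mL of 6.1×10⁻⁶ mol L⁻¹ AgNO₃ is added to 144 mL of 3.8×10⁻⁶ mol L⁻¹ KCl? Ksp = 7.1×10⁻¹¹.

The combined volume is 584 mL.
[Ag⁺] = (6.1×10⁻⁶)(440)/584 = 4.6×10⁻⁶ mol L⁻¹
[Cl⁻] = (3.8×10⁻⁶)(144)/584 = 9.4×10⁻⁷ mol L⁻¹
Q = [Ag⁺][Cl⁻] = 4.3×10⁻¹²
Q < Ksp (4.3×10⁻¹² vs 7.1×10⁻¹¹); the solution remains unsaturated and no precipitate forms.

No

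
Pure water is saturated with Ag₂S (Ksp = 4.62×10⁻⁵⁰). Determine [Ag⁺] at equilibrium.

4.52×10⁻¹⁷ M

Ag₂S(s) ⇌ 2 Ag⁺(aq) + S²⁻(aq)
For each mole of Ag₂S that dissolves per liter, [Ag⁺] = 2s and [S²⁻] = s; let s denote this solubility.
Ksp = [Ag⁺]^2[S²⁻] = (2s)^2 · s = 4s^3 = 4.62×10⁻⁵⁰
s = 2.26×10⁻¹⁷ mol/L
[Ag⁺] = 2s = 4.52×10⁻¹⁷ mol/L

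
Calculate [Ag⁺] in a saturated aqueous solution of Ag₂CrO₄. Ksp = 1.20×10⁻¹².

1.34×10⁻⁴ M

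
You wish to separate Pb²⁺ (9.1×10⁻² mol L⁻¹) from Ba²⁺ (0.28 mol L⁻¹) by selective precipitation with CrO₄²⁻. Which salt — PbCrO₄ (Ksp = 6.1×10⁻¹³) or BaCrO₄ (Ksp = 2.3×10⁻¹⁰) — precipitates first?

PbCrO₄

Precipitation begins when Q = Ksp.
For PbCrO₄: [CrO₄²⁻] = (Ksp/[Pb²⁺]) = 6.7×10⁻¹² mol L⁻¹
For BaCrO₄: [CrO₄²⁻] = (Ksp/[Ba²⁺]) = 8.2×10⁻¹⁰ mol L⁻¹
Since PbCrO₄ needs less CrO₄²⁻ to reach saturation, it precipitates first.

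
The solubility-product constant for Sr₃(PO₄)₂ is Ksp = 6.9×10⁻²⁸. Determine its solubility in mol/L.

Sr₃(PO₄)₂(s) ⇌ 3 Sr²⁺(aq) + 2 PO₄³⁻(aq)
Let s be the molar solubility. Then [Sr²⁺] = 3s and [PO₄³⁻] = 2s.
Ksp = [Sr²⁺]^3[PO₄³⁻]^2 = (3s)^3 · (2s)^2 = 108s^5
108s^5 = 6.9×10⁻²⁸  ⇒  s^5 = 6.4×10⁻³⁰
Taking the 5th root, s = 1.4×10⁻⁶ mol L⁻¹.

1.4×10⁻⁶ M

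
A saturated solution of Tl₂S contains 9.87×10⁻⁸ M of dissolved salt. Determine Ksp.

Ksp = 3.85×10⁻²¹

Tl₂S(s) ⇌ 2 Tl⁺(aq) + S²⁻(aq)
With molar solubility s: [Tl⁺] = 2s, [S²⁻] = s.
Ksp = [Tl⁺]^2[S²⁻] = (2s)^2 · s = 4s^3
Ksp = 4 × (9.87×10⁻⁸)^3 = 3.85×10⁻²¹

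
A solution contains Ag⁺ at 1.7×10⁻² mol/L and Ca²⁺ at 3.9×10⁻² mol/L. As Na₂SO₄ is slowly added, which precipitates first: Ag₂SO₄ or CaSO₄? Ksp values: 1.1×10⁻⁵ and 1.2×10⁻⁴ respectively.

CaSO₄

Precipitation of each salt begins when its ion product equals Ksp.
For Ag₂SO₄: [SO₄²⁻] = (Ksp/[Ag⁺]^2) = 3.8×10⁻² mol/L
For CaSO₄: [SO₄²⁻] = (Ksp/[Ca²⁺]) = 3.1×10⁻³ mol/L
Since CaSO₄ needs less SO₄²⁻ to reach saturation, it precipitates first.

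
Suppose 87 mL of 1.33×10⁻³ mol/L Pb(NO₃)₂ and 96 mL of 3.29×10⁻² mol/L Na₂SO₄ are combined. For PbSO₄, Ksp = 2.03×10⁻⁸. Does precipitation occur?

Yes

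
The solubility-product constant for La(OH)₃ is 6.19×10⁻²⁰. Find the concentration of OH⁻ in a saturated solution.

La(OH)₃(s) ⇌ La³⁺(aq) + 3 OH⁻(aq)
Call the molar solubility s, so that [La³⁺] = s and [OH⁻] = 3s.
Ksp = [La³⁺][OH⁻]^3 = s · (3s)^3 = 27s^4 = 6.19×10⁻²⁰
s = 6.92×10⁻⁶ mol L⁻¹
[OH⁻] = 3s = 2.08×10⁻⁵ mol L⁻¹

2.08×10⁻⁵ M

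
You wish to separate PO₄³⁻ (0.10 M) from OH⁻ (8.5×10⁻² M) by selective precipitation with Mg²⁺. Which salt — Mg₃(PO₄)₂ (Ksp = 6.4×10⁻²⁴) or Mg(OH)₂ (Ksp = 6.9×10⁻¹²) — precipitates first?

Precipitation begins when Q = Ksp.
For Mg₃(PO₄)₂: [Mg²⁺] = (Ksp/[PO₄³⁻]^2)^(1/3) = 8.6×10⁻⁸ M
For Mg(OH)₂: [Mg²⁺] = (Ksp/[OH⁻]^2) = 9.6×10⁻¹⁰ M
The smaller threshold [Mg²⁺] is reached first, so Mg(OH)₂ precipitates first.

Mg(OH)₂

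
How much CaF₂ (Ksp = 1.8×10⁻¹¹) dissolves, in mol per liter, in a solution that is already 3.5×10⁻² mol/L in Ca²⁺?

1.1×10⁻⁵ M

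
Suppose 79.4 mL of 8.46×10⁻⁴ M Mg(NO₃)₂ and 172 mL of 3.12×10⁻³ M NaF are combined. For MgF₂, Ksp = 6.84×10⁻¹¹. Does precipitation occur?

Yes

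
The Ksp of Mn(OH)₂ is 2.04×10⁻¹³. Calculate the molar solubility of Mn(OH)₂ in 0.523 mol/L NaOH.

7.46×10⁻¹³ M

Mn(OH)₂(s) ⇌ Mn²⁺(aq) + 2 OH⁻(aq)
Let s be the solubility of Mn(OH)₂ here. The common ion gives [OH⁻] ≈ 0.523 mol/L, and [Mn²⁺] = s.
Ksp = [Mn²⁺][OH⁻]^2 = s(0.523)^2
s = 2.04×10⁻¹³ / (0.523)^2 = 7.46×10⁻¹³
s = 7.46×10⁻¹³ mol/L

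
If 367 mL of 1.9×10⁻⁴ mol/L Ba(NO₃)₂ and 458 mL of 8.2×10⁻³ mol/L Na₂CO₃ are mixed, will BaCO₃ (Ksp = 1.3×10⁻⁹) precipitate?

Yes

Total volume after mixing = 367 + 458 = 825 mL.
[Ba²⁺] = (1.9×10⁻⁴)(367)/825 = 8.5×10⁻⁵ mol/L
[CO₃²⁻] = (8.2×10⁻³)(458)/825 = 4.6×10⁻³ mol/L
Q = [Ba²⁺][CO₃²⁻] = 3.8×10⁻⁷
Since Q (3.8×10⁻⁷) exceeds Ksp (1.3×10⁻⁹), BaCO₃ will precipitate.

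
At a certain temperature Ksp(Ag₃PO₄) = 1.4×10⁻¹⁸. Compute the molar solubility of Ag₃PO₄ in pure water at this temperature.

1.5×10⁻⁵ M

Ag₃PO₄(s) ⇌ 3 Ag⁺(aq) + PO₄³⁻(aq)
If s mol/L of Ag₃PO₄ dissolves, [Ag⁺] = 3s and [PO₄³⁻] = s.
Ksp = [Ag⁺]^3[PO₄³⁻] = (3s)^3 · s = 27s^4
27s^4 = 1.4×10⁻¹⁸  ⇒  s^4 = 5.2×10⁻²⁰
s = (5.2×10⁻²⁰)^(1/4) = 1.5×10⁻⁵ mol L⁻¹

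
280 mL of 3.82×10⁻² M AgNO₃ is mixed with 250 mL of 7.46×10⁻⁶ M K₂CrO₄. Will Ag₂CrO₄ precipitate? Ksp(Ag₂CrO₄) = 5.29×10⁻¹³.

Yes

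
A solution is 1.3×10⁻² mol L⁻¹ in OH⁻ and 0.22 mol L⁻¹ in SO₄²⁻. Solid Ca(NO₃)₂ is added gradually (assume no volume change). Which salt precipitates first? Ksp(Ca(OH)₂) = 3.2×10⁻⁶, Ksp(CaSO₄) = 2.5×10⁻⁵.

Precipitation of each salt begins when its ion product equals Ksp.
For Ca(OH)₂: [Ca²⁺] = (Ksp/[OH⁻]^2) = 1.9×10⁻² mol L⁻¹
For CaSO₄: [Ca²⁺] = (Ksp/[SO₄²⁻]) = 1.1×10⁻⁴ mol L⁻¹
The smaller threshold [Ca²⁺] is reached first, so CaSO₄ precipitates first.

CaSO₄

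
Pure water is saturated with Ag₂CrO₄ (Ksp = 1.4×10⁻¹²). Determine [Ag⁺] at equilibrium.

1.4×10⁻⁴ M

Ag₂CrO₄(s) ⇌ 2 Ag⁺(aq) + CrO₄²⁻(aq)
With molar solubility s: [Ag⁺] = 2s, [CrO₄²⁻] = s.
Ksp = [Ag⁺]^2[CrO₄²⁻] = (2s)^2 · s = 4s^3 = 1.4×10⁻¹²
s = 7.0×10⁻⁵ M
[Ag⁺] = 2s = 1.4×10⁻⁴ M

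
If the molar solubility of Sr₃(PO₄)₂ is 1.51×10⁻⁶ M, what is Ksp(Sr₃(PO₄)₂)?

Ksp = 8.48×10⁻²⁸

Sr₃(PO₄)₂(s) ⇌ 3 Sr²⁺(aq) + 2 PO₄³⁻(aq)
If s mol/L of Sr₃(PO₄)₂ dissolves, [Sr²⁺] = 3s and [PO₄³⁻] = 2s.
Ksp = [Sr²⁺]^3[PO₄³⁻]^2 = (3s)^3 · (2s)^2 = 108s^5
Ksp = 108 × (1.51×10⁻⁶)^5 = 8.48×10⁻²⁸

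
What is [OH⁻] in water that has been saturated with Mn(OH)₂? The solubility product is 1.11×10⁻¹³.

Mn(OH)₂(s) ⇌ Mn²⁺(aq) + 2 OH⁻(aq)
Call the molar solubility s, so that [Mn²⁺] = s and [OH⁻] = 2s.
Ksp = [Mn²⁺][OH⁻]^2 = s · (2s)^2 = 4s^3 = 1.11×10⁻¹³
s = 3.03×10⁻⁵ M
[OH⁻] = 2s = 6.06×10⁻⁵ M

6.06×10⁻⁵ M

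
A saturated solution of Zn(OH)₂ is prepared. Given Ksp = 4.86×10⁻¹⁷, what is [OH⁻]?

4.60×10⁻⁶ M

Zn(OH)₂(s) ⇌ Zn²⁺(aq) + 2 OH⁻(aq)
Call the molar solubility s, so that [Zn²⁺] = s and [OH⁻] = 2s.
Ksp = [Zn²⁺][OH⁻]^2 = s · (2s)^2 = 4s^3 = 4.86×10⁻¹⁷
s = 2.30×10⁻⁶ M
[OH⁻] = 2s = 4.60×10⁻⁶ M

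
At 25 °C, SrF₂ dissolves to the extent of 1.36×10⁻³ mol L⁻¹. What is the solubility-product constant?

SrF₂(s) ⇌ Sr²⁺(aq) + 2 F⁻(aq)
With molar solubility s: [Sr²⁺] = s, [F⁻] = 2s.
Ksp = [Sr²⁺][F⁻]^2 = s · (2s)^2 = 4s^3
Ksp = 4 × (1.36×10⁻³)^3 = 1.01×10⁻⁸

Ksp = 1.01×10⁻⁸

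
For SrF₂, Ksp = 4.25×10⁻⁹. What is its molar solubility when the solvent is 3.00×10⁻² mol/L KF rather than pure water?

4.72×10⁻⁶ M

SrF₂(s) ⇌ Sr²⁺(aq) + 2 F⁻(aq)
F⁻ is already present at 3.00×10⁻² mol/L. If s mol/L of SrF₂ dissolves, [Sr²⁺] = s while [F⁻] ≈ 3.00×10⁻² mol/L.
Ksp = [Sr²⁺][F⁻]^2 = s(3.00×10⁻²)^2
s = 4.25×10⁻⁹ / (3.00×10⁻²)^2 = 4.72×10⁻⁶
s = 4.72×10⁻⁶ mol/L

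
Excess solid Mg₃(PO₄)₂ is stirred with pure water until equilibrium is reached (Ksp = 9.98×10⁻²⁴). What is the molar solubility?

Mg₃(PO₄)₂(s) ⇌ 3 Mg²⁺(aq) + 2 PO₄³⁻(aq)
If s mol/L of Mg₃(PO₄)₂ dissolves, [Mg²⁺] = 3s and [PO₄³⁻] = 2s.
Ksp = [Mg²⁺]^3[PO₄³⁻]^2 = (3s)^3 · (2s)^2 = 108s^5
108s^5 = 9.98×10⁻²⁴  ⇒  s^5 = 9.24×10⁻²⁶
s = 9.84×10⁻⁶ M

9.84×10⁻⁶ M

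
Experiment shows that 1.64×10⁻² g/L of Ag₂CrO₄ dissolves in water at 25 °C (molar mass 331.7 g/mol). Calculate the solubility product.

Ksp = 4.83×10⁻¹³

Molar solubility s = (1.64×10⁻² g/L) / (331.7 g/mol) = 4.9442×10⁻⁵ mol/L
Ag₂CrO₄(s) ⇌ 2 Ag⁺(aq) + CrO₄²⁻(aq)
For each mole of Ag₂CrO₄ that dissolves per liter, [Ag⁺] = 2s and [CrO₄²⁻] = s; let s denote this solubility.
Ksp = [Ag⁺]^2[CrO₄²⁻] = (2s)^2 · s = 4s^3
Ksp = 4 × (4.9442×10⁻⁵)^3 = 4.83×10⁻¹³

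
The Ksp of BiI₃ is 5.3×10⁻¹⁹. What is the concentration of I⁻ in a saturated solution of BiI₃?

3.6×10⁻⁵ M

BiI₃(s) ⇌ Bi³⁺(aq) + 3 I⁻(aq)
With molar solubility s: [Bi³⁺] = s, [I⁻] = 3s.
Ksp = [Bi³⁺][I⁻]^3 = s · (3s)^3 = 27s^4 = 5.3×10⁻¹⁹
s = 1.2×10⁻⁵ M
[I⁻] = 3s = 3.6×10⁻⁵ M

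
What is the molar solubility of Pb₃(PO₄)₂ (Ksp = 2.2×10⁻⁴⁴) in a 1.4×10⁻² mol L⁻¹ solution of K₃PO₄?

1.6×10⁻¹⁴ M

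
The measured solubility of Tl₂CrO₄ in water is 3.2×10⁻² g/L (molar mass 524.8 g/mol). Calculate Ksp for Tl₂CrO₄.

Ksp = 9.1×10⁻¹³

s = (3.2×10⁻² g L⁻¹)/(524.8 g mol⁻¹) = 6.098×10⁻⁵ M
Tl₂CrO₄(s) ⇌ 2 Tl⁺(aq) + CrO₄²⁻(aq)
For each mole of Tl₂CrO₄ that dissolves per liter, [Tl⁺] = 2s and [CrO₄²⁻] = s; let s denote this solubility.
Ksp = [Tl⁺]^2[CrO₄²⁻] = (2s)^2 · s = 4s^3
Ksp = 4 × (6.098×10⁻⁵)^3 = 9.1×10⁻¹³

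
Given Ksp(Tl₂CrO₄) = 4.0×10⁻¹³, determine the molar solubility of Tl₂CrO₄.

Tl₂CrO₄(s) ⇌ 2 Tl⁺(aq) + CrO₄²⁻(aq)
With molar solubility s: [Tl⁺] = 2s, [CrO₄²⁻] = s.
Ksp = [Tl⁺]^2[CrO₄²⁻] = (2s)^2 · s = 4s^3
4s^3 = 4.0×10⁻¹³  ⇒  s^3 = 1.0×10⁻¹³
Taking the 3rd root, s = 4.6×10⁻⁵ mol L⁻¹.

4.6×10⁻⁵ M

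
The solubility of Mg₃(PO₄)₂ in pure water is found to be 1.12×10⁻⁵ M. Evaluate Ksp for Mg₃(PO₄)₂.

Ksp = 1.90×10⁻²³

Mg₃(PO₄)₂(s) ⇌ 3 Mg²⁺(aq) + 2 PO₄³⁻(aq)
With molar solubility s: [Mg²⁺] = 3s, [PO₄³⁻] = 2s.
Ksp = [Mg²⁺]^3[PO₄³⁻]^2 = (3s)^3 · (2s)^2 = 108s^5
Ksp = 108 × (1.12×10⁻⁵)^5 = 1.90×10⁻²³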